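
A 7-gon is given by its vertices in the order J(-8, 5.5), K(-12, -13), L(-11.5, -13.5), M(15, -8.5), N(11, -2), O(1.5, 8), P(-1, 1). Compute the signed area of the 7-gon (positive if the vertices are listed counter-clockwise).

324.625

J→K: (-8)(-13) − (-12)(5.5) = 170
K→L: (-12)(-13.5) − (-11.5)(-13) = 12.5
L→M: (-11.5)(-8.5) − (15)(-13.5) = 300.25
M→N: (15)(-2) − (11)(-8.5) = 63.5
N→O: (11)(8) − (1.5)(-2) = 91
O→P: (1.5)(1) − (-1)(8) = 9.5
P→J: (-1)(5.5) − (-8)(1) = 2.5
Σ = 649.25
Signed area = Σ/2 = 324.625 (positive ⇒ counter-clockwise traversal).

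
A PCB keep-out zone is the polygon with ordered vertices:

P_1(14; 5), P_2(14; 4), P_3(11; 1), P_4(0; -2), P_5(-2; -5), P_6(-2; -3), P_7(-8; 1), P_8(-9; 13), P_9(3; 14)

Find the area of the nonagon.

270.5

Cross-terms: -14, -30, -22, -4, -4, -26, -95, -165, -181  ⇒  Σ = -541
Area = |Σ|/2 = 270.5.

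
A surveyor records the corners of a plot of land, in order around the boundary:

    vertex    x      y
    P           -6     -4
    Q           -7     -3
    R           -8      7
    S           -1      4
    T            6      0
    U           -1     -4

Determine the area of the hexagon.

88

Apply the surveyor's formula: 2A = Σ (x_i·y_{i+1} − x_{i+1}·y_i), indices taken mod 6.
Σ = (-10) + (-73) + (-25) + (-24) + (-24) + (-20) = -176
Area = |Σ|/2 = 88.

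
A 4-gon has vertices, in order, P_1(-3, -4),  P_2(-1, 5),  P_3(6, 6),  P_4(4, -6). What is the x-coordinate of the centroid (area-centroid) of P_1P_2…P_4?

Apply the shoelace formula. First the cross-terms c_i = x_i·y_{i+1} − x_{i+1}·y_i:
  -19, -36, -60, -34  ⇒  2A = -149, A = -74.5.
Then Σ (x_i + x_{i+1})·c_i = -738, so x̄ = -738 / (6·(-74.5)) = 246/149.

246/149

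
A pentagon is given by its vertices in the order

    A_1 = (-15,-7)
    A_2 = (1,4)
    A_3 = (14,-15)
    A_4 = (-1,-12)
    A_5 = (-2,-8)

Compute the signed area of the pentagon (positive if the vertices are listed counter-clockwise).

Apply the shoelace formula: 2A = Σ (x_i·y_{i+1} − x_{i+1}·y_i), indices taken mod 5.
A_1→A_2: (-15)(4) − (1)(-7) = -53
A_2→A_3: (1)(-15) − (14)(4) = -71
A_3→A_4: (14)(-12) − (-1)(-15) = -183
A_4→A_5: (-1)(-8) − (-2)(-12) = -16
A_5→A_1: (-2)(-7) − (-15)(-8) = -106
Σ = -429
Signed area = Σ/2 = -214.5 (negative ⇒ clockwise traversal).

-214.5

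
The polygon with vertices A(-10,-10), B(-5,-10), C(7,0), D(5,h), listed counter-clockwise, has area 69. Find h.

4

Write out the shoelace sum; only the two edges meeting at D involve h:
2·Area = [(7·h − 5·0) + (5·(-10) − (-10)·h)] + 120
       = 17·h + 70 = 138
⇒ h = 4.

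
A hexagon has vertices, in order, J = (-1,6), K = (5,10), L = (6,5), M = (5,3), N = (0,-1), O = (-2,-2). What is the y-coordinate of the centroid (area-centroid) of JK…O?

Apply Gauss's area formula. First the cross-terms c_i = x_i·y_{i+1} − x_{i+1}·y_i:
  -40, -35, -7, -5, -2, -14  ⇒  2A = -103, A = -51.5.
Then Σ (y_i + y_{i+1})·c_i = -1281, so ȳ = -1281 / (6·(-51.5)) = 427/103.

427/103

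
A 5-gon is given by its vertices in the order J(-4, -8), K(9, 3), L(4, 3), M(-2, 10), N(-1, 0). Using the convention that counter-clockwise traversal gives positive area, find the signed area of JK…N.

69.5

Apply the surveyor's formula: 2A = Σ (x_i·y_{i+1} − x_{i+1}·y_i), indices taken mod 5.
J→K: (-4)(3) − (9)(-8) = 60
K→L: (9)(3) − (4)(3) = 15
L→M: (4)(10) − (-2)(3) = 46
M→N: (-2)(0) − (-1)(10) = 10
N→J: (-1)(-8) − (-4)(0) = 8
Σ = 139
Signed area = Σ/2 = 69.5 (positive ⇒ counter-clockwise traversal).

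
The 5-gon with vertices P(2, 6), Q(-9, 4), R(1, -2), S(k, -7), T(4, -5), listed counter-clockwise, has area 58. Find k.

The doubled signed area Σ (x_i y_{i+1} − x_{i+1} y_i) is linear in k.
With k=0 it equals 131; the coefficient of k is -3 (from the two edges through S).
So -3·k + 131 = 2·58 = 116 ⇒ k = 5.

5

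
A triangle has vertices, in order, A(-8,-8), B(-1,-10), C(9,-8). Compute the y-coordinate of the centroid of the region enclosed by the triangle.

Apply Gauss's area formula. First the cross-terms c_i = x_i·y_{i+1} − x_{i+1}·y_i:
  72, 98, -136  ⇒  2A = 34, A = 17.
Then Σ (y_i + y_{i+1})·c_i = -884, so ȳ = -884 / (6·17) = -26/3.

-26/3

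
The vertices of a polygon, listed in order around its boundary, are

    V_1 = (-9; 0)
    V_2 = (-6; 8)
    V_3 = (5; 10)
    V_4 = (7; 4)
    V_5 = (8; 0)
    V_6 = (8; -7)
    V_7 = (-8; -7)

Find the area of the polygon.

242.5

V_1→V_2: (-9)(8) − (-6)(0) = -72
V_2→V_3: (-6)(10) − (5)(8) = -100
V_3→V_4: (5)(4) − (7)(10) = -50
V_4→V_5: (7)(0) − (8)(4) = -32
V_5→V_6: (8)(-7) − (8)(0) = -56
V_6→V_7: (8)(-7) − (-8)(-7) = -112
V_7→V_1: (-8)(0) − (-9)(-7) = -63
Σ = -485
Area = |Σ|/2 = 242.5.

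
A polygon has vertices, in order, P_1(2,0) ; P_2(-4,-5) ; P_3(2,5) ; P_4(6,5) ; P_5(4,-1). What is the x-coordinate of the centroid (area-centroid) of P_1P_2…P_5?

23/12

Apply Gauss's area formula. First the cross-terms c_i = x_i·y_{i+1} − x_{i+1}·y_i:
  -10, -10, -20, -26, 2  ⇒  2A = -64, A = -32.
Then Σ (x_i + x_{i+1})·c_i = -368, so x̄ = -368 / (6·(-32)) = 23/12.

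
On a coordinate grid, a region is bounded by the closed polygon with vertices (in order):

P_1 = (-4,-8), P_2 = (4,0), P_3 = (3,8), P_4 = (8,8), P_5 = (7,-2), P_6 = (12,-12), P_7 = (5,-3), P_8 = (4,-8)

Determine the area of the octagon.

88

Apply Gauss's area formula: 2A = Σ (x_i·y_{i+1} − x_{i+1}·y_i), indices taken mod 8.
Σ = (32) + (32) + (-40) + (-72) + (-60) + (24) + (-28) + (-64) = -176
Area = |Σ|/2 = 88.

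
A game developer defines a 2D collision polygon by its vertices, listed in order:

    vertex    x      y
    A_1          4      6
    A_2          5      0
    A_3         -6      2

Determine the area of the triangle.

32

Apply Gauss's area formula: 2A = Σ (x_i·y_{i+1} − x_{i+1}·y_i), indices taken mod 3.
A_1→A_2: (4)(0) − (5)(6) = -30
A_2→A_3: (5)(2) − (-6)(0) = 10
A_3→A_1: (-6)(6) − (4)(2) = -44
Σ = -64
Area = |Σ|/2 = 32.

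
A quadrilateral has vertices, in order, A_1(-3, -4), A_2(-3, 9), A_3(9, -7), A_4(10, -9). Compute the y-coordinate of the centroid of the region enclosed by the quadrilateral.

-244/177

Apply the shoelace (surveyor's) formula. First the cross-terms c_i = x_i·y_{i+1} − x_{i+1}·y_i:
  -39, -60, -11, -67  ⇒  2A = -177, A = -88.5.
Then Σ (y_i + y_{i+1})·c_i = 732, so ȳ = 732 / (6·(-88.5)) = -244/177.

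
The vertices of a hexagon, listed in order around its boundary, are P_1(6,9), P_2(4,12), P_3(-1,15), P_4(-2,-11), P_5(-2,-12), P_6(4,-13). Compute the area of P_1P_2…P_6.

Cross-terms: 36, 72, 41, 2, 74, 114  ⇒  Σ = 339
Area = |Σ|/2 = 169.5.

169.5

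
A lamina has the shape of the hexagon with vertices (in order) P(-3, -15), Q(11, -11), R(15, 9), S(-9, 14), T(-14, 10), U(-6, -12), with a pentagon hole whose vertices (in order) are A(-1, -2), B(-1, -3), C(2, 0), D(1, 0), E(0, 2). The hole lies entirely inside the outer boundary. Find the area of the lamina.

Outer boundary:
P→Q: (-3)(-11) − (11)(-15) = 198
Q→R: (11)(9) − (15)(-11) = 264
R→S: (15)(14) − (-9)(9) = 291
S→T: (-9)(10) − (-14)(14) = 106
T→U: (-14)(-12) − (-6)(10) = 228
U→P: (-6)(-15) − (-3)(-12) = 54
Σ = 1141
Area = |Σ|/2 = 570.5.
Hole:
Cross-terms: 1, 6, 0, 2, 2  ⇒  Σ = 11
Area = |Σ|/2 = 5.5.
Net area = 570.5 − 5.5 = 565.

565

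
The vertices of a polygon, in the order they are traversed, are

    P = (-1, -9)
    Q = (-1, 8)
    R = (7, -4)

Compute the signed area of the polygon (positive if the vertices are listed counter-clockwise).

-68

Σ = (-17) + (-52) + (-67) = -136
Signed area = Σ/2 = -68 (negative ⇒ clockwise traversal).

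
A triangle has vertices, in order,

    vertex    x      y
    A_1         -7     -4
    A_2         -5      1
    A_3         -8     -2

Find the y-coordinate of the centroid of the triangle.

Apply Gauss's area formula. First the cross-terms c_i = x_i·y_{i+1} − x_{i+1}·y_i:
  -27, 18, 18  ⇒  2A = 9, A = 4.5.
Then Σ (y_i + y_{i+1})·c_i = -45, so ȳ = -45 / (6·4.5) = -5/3.

-5/3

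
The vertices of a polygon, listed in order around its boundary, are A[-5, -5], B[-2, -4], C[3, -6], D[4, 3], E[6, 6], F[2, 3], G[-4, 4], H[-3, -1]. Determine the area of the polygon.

Apply the shoelace formula: 2A = Σ (x_i·y_{i+1} − x_{i+1}·y_i), indices taken mod 8.
A→B: (-5)(-4) − (-2)(-5) = 10
B→C: (-2)(-6) − (3)(-4) = 24
C→D: (3)(3) − (4)(-6) = 33
D→E: (4)(6) − (6)(3) = 6
E→F: (6)(3) − (2)(6) = 6
F→G: (2)(4) − (-4)(3) = 20
G→H: (-4)(-1) − (-3)(4) = 16
H→A: (-3)(-5) − (-5)(-1) = 10
Σ = 125
Area = |Σ|/2 = 62.5.

62.5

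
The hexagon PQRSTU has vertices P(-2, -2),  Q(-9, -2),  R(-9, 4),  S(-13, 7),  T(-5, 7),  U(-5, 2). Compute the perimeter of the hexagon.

36

|PQ| = √((-7)² + (0)²) = √49 = 7
|QR| = √((0)² + (6)²) = √36 = 6
|RS| = √((-4)² + (3)²) = √25 = 5
|ST| = √((8)² + (0)²) = √64 = 8
|TU| = √((0)² + (-5)²) = √25 = 5
|UP| = √((3)² + (-4)²) = √25 = 5
Perimeter = 7 + 6 + 5 + 8 + 5 + 5 = 36.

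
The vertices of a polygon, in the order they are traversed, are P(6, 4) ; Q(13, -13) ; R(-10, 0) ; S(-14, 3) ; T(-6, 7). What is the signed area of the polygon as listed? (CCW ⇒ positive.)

-218

Apply the shoelace (surveyor's) formula: 2A = Σ (x_i·y_{i+1} − x_{i+1}·y_i), indices taken mod 5.
Σ = (-130) + (-130) + (-30) + (-80) + (-66) = -436
Signed area = Σ/2 = -218 (negative ⇒ clockwise traversal).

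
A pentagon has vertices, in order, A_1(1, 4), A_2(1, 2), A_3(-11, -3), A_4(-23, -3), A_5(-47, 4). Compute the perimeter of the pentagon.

100

|A_1A_2| = √((0)² + (-2)²) = √4 = 2
|A_2A_3| = √((-12)² + (-5)²) = √169 = 13
|A_3A_4| = √((-12)² + (0)²) = √144 = 12
|A_4A_5| = √((-24)² + (7)²) = √625 = 25
|A_5A_1| = √((48)² + (0)²) = √2304 = 48
Perimeter = 2 + 13 + 12 + 25 + 48 = 100.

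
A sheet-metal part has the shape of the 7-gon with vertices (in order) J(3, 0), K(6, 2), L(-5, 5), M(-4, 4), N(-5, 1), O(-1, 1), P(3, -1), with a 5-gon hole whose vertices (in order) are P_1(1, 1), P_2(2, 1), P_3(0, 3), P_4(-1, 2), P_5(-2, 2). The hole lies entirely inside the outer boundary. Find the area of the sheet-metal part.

Outer boundary:
Apply Gauss's area formula: 2A = Σ (x_i·y_{i+1} − x_{i+1}·y_i), indices taken mod 7.
J→K: (3)(2) − (6)(0) = 6
K→L: (6)(5) − (-5)(2) = 40
L→M: (-5)(4) − (-4)(5) = 0
M→N: (-4)(1) − (-5)(4) = 16
N→O: (-5)(1) − (-1)(1) = -4
O→P: (-1)(-1) − (3)(1) = -2
P→J: (3)(0) − (3)(-1) = 3
Σ = 59
Area = |Σ|/2 = 29.5.
Hole:
Apply Gauss's area formula: 2A = Σ (x_i·y_{i+1} − x_{i+1}·y_i), indices taken mod 5.
Σ = (-1) + (6) + (3) + (2) + (-4) = 6
Area = |Σ|/2 = 3.
Net area = 29.5 − 3 = 26.5.

26.5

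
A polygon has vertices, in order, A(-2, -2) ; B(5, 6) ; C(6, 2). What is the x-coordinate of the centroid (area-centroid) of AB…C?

3

Apply the surveyor's formula. First the cross-terms c_i = x_i·y_{i+1} − x_{i+1}·y_i:
  -2, -26, -8  ⇒  2A = -36, A = -18.
Then Σ (x_i + x_{i+1})·c_i = -324, so x̄ = -324 / (6·(-18)) = 3.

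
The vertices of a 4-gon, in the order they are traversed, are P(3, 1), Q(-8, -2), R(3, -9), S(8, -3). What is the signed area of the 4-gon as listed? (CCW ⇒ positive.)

Apply the shoelace formula: 2A = Σ (x_i·y_{i+1} − x_{i+1}·y_i), indices taken mod 4.
Cross-terms: 2, 78, 63, 17  ⇒  Σ = 160
Signed area = Σ/2 = 80 (positive ⇒ counter-clockwise traversal).

80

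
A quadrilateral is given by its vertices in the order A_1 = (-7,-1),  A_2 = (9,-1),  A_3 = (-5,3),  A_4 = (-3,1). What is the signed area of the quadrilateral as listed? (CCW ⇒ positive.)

26

Apply the shoelace (surveyor's) formula: 2A = Σ (x_i·y_{i+1} − x_{i+1}·y_i), indices taken mod 4.
A_1→A_2: (-7)(-1) − (9)(-1) = 16
A_2→A_3: (9)(3) − (-5)(-1) = 22
A_3→A_4: (-5)(1) − (-3)(3) = 4
A_4→A_1: (-3)(-1) − (-7)(1) = 10
Σ = 52
Signed area = Σ/2 = 26 (positive ⇒ counter-clockwise traversal).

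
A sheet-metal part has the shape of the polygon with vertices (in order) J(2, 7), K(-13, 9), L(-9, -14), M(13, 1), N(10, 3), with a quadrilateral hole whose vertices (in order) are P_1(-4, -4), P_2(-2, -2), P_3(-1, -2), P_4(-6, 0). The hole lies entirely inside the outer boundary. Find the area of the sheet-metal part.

Outer boundary:
Apply Gauss's area formula: 2A = Σ (x_i·y_{i+1} − x_{i+1}·y_i), indices taken mod 5.
Cross-terms: 109, 263, 173, 29, 64  ⇒  Σ = 638
Area = |Σ|/2 = 319.
Hole:
Σ = (0) + (2) + (-12) + (24) = 14
Area = |Σ|/2 = 7.
Net area = 319 − 7 = 312.

312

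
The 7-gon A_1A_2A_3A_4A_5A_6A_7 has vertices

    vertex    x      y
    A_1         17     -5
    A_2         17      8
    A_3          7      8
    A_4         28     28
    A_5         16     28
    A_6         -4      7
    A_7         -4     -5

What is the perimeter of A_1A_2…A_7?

126

|A_1A_2| = √((0)² + (13)²) = √169 = 13
|A_2A_3| = √((-10)² + (0)²) = √100 = 10
|A_3A_4| = √((21)² + (20)²) = √841 = 29
|A_4A_5| = √((-12)² + (0)²) = √144 = 12
|A_5A_6| = √((-20)² + (-21)²) = √841 = 29
|A_6A_7| = √((0)² + (-12)²) = √144 = 12
|A_7A_1| = √((21)² + (0)²) = √441 = 21
Perimeter = 13 + 10 + 29 + 12 + 29 + 12 + 21 = 126.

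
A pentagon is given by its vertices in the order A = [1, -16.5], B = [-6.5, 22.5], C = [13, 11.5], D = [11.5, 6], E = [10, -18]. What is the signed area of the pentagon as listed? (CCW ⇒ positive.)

-460.125

Apply the shoelace formula: 2A = Σ (x_i·y_{i+1} − x_{i+1}·y_i), indices taken mod 5.
Cross-terms: -84.75, -367.25, -54.25, -267, -147  ⇒  Σ = -920.25
Signed area = Σ/2 = -460.125 (negative ⇒ clockwise traversal).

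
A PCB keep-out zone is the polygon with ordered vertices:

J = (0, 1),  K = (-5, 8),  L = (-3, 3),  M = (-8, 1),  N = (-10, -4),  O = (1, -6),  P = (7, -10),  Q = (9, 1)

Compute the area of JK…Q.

139.5

Cross-terms: 5, 9, 21, 42, 64, 32, 97, 9  ⇒  Σ = 279
Area = |Σ|/2 = 139.5.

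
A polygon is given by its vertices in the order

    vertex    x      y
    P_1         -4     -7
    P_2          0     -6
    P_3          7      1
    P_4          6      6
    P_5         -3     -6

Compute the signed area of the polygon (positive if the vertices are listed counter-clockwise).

40.5

P_1→P_2: (-4)(-6) − (0)(-7) = 24
P_2→P_3: (0)(1) − (7)(-6) = 42
P_3→P_4: (7)(6) − (6)(1) = 36
P_4→P_5: (6)(-6) − (-3)(6) = -18
P_5→P_1: (-3)(-7) − (-4)(-6) = -3
Σ = 81
Signed area = Σ/2 = 40.5 (positive ⇒ counter-clockwise traversal).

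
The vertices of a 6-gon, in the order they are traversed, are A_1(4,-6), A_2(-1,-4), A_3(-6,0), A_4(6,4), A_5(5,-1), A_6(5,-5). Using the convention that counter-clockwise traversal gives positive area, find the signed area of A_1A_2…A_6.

Σ = (-22) + (-24) + (-24) + (-26) + (-20) + (-10) = -126
Signed area = Σ/2 = -63 (negative ⇒ clockwise traversal).

-63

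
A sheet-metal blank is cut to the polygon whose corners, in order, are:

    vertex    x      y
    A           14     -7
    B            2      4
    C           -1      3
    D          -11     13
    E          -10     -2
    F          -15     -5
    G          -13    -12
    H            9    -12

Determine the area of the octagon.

Apply the surveyor's formula: 2A = Σ (x_i·y_{i+1} − x_{i+1}·y_i), indices taken mod 8.
Σ = (70) + (10) + (20) + (152) + (20) + (115) + (264) + (105) = 756
Area = |Σ|/2 = 378.

378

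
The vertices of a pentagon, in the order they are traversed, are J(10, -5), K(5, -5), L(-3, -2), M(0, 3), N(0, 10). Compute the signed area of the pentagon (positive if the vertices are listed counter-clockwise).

-79.5

Cross-terms: -25, -25, -9, 0, -100  ⇒  Σ = -159
Signed area = Σ/2 = -79.5 (negative ⇒ clockwise traversal).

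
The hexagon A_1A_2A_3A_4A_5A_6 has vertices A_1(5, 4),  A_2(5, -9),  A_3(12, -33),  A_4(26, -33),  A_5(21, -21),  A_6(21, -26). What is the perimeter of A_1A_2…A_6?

104

|A_1A_2| = √((0)² + (-13)²) = √169 = 13
|A_2A_3| = √((7)² + (-24)²) = √625 = 25
|A_3A_4| = √((14)² + (0)²) = √196 = 14
|A_4A_5| = √((-5)² + (12)²) = √169 = 13
|A_5A_6| = √((0)² + (-5)²) = √25 = 5
|A_6A_1| = √((-16)² + (30)²) = √1156 = 34
Perimeter = 13 + 25 + 14 + 13 + 5 + 34 = 104.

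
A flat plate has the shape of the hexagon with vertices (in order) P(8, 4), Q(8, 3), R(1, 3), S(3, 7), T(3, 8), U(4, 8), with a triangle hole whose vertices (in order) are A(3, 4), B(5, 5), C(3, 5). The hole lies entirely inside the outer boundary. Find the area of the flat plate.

Outer boundary:
P→Q: (8)(3) − (8)(4) = -8
Q→R: (8)(3) − (1)(3) = 21
R→S: (1)(7) − (3)(3) = -2
S→T: (3)(8) − (3)(7) = 3
T→U: (3)(8) − (4)(8) = -8
U→P: (4)(4) − (8)(8) = -48
Σ = -42
Area = |Σ|/2 = 21.
Hole:
Apply Gauss's area formula: 2A = Σ (x_i·y_{i+1} − x_{i+1}·y_i), indices taken mod 3.
Σ = (-5) + (10) + (-3) = 2
Area = |Σ|/2 = 1.
Net area = 21 − 1 = 20.

20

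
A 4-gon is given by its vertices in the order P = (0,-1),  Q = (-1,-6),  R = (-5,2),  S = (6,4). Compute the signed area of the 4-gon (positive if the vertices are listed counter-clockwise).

-35.5

Apply the shoelace formula: 2A = Σ (x_i·y_{i+1} − x_{i+1}·y_i), indices taken mod 4.
Σ = (-1) + (-32) + (-32) + (-6) = -71
Signed area = Σ/2 = -35.5 (negative ⇒ clockwise traversal).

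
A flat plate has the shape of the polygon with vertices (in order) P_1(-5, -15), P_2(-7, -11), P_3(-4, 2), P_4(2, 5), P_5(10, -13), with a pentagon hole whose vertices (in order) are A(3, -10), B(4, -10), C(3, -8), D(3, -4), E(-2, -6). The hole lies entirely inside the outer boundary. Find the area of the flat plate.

Outer boundary:
Σ = (-50) + (-58) + (-24) + (-76) + (-215) = -423
Area = |Σ|/2 = 211.5.
Hole:
Apply the surveyor's formula: 2A = Σ (x_i·y_{i+1} − x_{i+1}·y_i), indices taken mod 5.
A→B: (3)(-10) − (4)(-10) = 10
B→C: (4)(-8) − (3)(-10) = -2
C→D: (3)(-4) − (3)(-8) = 12
D→E: (3)(-6) − (-2)(-4) = -26
E→A: (-2)(-10) − (3)(-6) = 38
Σ = 32
Area = |Σ|/2 = 16.
Net area = 211.5 − 16 = 195.5.

195.5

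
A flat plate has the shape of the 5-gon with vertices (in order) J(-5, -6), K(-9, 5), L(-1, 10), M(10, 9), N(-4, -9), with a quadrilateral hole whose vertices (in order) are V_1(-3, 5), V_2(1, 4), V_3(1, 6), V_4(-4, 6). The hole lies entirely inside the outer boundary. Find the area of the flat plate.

167.5

Outer boundary:
Apply the surveyor's formula: 2A = Σ (x_i·y_{i+1} − x_{i+1}·y_i), indices taken mod 5.
J→K: (-5)(5) − (-9)(-6) = -79
K→L: (-9)(10) − (-1)(5) = -85
L→M: (-1)(9) − (10)(10) = -109
M→N: (10)(-9) − (-4)(9) = -54
N→J: (-4)(-6) − (-5)(-9) = -21
Σ = -348
Area = |Σ|/2 = 174.
Hole:
Apply the shoelace formula: 2A = Σ (x_i·y_{i+1} − x_{i+1}·y_i), indices taken mod 4.
Σ = (-17) + (2) + (30) + (-2) = 13
Area = |Σ|/2 = 6.5.
Net area = 174 − 6.5 = 167.5.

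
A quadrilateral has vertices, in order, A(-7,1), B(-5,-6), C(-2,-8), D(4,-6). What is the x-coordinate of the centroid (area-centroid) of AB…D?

-62/27

Apply the shoelace (surveyor's) formula. First the cross-terms c_i = x_i·y_{i+1} − x_{i+1}·y_i:
  47, 28, 44, -38  ⇒  2A = 81, A = 40.5.
Then Σ (x_i + x_{i+1})·c_i = -558, so x̄ = -558 / (6·40.5) = -62/27.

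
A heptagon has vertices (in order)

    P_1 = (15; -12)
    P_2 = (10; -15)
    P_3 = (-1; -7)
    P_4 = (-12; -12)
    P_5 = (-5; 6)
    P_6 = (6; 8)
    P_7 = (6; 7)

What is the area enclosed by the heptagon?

Σ = (-105) + (-85) + (-72) + (-132) + (-76) + (-6) + (-177) = -653
Area = |Σ|/2 = 326.5.

326.5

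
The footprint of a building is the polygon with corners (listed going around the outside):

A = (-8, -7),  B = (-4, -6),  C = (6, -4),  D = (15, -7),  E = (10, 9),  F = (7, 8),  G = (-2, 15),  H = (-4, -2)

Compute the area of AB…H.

254.5

Apply the shoelace formula: 2A = Σ (x_i·y_{i+1} − x_{i+1}·y_i), indices taken mod 8.
Cross-terms: 20, 52, 18, 205, 17, 121, 64, 12  ⇒  Σ = 509
Area = |Σ|/2 = 254.5.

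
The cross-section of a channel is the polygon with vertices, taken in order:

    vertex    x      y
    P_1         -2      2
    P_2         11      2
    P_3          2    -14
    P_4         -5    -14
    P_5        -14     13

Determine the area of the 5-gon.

Apply the surveyor's formula: 2A = Σ (x_i·y_{i+1} − x_{i+1}·y_i), indices taken mod 5.
Σ = (-26) + (-158) + (-98) + (-261) + (-2) = -545
Area = |Σ|/2 = 272.5.

272.5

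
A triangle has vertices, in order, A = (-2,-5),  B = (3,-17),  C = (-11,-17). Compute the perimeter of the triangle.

42

|AB| = √((5)² + (-12)²) = √169 = 13
|BC| = √((-14)² + (0)²) = √196 = 14
|CA| = √((9)² + (12)²) = √225 = 15
Perimeter = 13 + 14 + 15 = 42.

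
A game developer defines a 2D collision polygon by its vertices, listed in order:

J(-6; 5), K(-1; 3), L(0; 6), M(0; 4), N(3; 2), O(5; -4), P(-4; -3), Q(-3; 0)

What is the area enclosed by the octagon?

54

J→K: (-6)(3) − (-1)(5) = -13
K→L: (-1)(6) − (0)(3) = -6
L→M: (0)(4) − (0)(6) = 0
M→N: (0)(2) − (3)(4) = -12
N→O: (3)(-4) − (5)(2) = -22
O→P: (5)(-3) − (-4)(-4) = -31
P→Q: (-4)(0) − (-3)(-3) = -9
Q→J: (-3)(5) − (-6)(0) = -15
Σ = -108
Area = |Σ|/2 = 54.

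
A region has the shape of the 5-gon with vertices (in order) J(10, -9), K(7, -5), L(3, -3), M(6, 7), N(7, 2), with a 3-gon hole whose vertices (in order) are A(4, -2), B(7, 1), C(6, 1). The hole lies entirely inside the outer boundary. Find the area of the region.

Outer boundary:
Apply the surveyor's formula: 2A = Σ (x_i·y_{i+1} − x_{i+1}·y_i), indices taken mod 5.
Σ = (13) + (-6) + (39) + (-37) + (-83) = -74
Area = |Σ|/2 = 37.
Hole:
Σ = (18) + (1) + (-16) = 3
Area = |Σ|/2 = 1.5.
Net area = 37 − 1.5 = 35.5.

35.5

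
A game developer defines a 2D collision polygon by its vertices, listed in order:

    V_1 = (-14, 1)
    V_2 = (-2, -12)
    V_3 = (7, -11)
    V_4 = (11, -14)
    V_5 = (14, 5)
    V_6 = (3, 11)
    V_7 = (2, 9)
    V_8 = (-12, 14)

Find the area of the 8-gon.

Cross-terms: 170, 106, 23, 251, 139, 5, 136, 184  ⇒  Σ = 1014
Area = |Σ|/2 = 507.

507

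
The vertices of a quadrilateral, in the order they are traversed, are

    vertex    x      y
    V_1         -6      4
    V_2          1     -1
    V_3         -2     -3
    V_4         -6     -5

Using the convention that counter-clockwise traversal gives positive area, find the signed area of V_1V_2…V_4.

-32.5

Apply the shoelace (surveyor's) formula: 2A = Σ (x_i·y_{i+1} − x_{i+1}·y_i), indices taken mod 4.
Σ = (2) + (-5) + (-8) + (-54) = -65
Signed area = Σ/2 = -32.5 (negative ⇒ clockwise traversal).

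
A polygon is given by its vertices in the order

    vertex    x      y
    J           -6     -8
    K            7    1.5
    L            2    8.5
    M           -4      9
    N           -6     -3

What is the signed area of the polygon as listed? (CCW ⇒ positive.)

Σ = (47) + (56.5) + (52) + (66) + (30) = 251.5
Signed area = Σ/2 = 125.75 (positive ⇒ counter-clockwise traversal).

125.75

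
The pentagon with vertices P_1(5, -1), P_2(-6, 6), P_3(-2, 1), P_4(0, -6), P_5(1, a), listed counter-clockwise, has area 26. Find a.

Write out the shoelace sum; only the two edges meeting at P_5 involve a:
2·Area = [(0·a − 1·(-6)) + (1·(-1) − 5·a)] + 42
       = -5·a + 47 = 52
⇒ a = -1.

-1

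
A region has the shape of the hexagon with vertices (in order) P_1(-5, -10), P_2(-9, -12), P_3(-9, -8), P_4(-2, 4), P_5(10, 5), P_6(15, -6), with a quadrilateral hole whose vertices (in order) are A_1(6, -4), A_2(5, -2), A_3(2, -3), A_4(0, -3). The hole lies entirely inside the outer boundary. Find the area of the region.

Outer boundary:
Apply the shoelace formula: 2A = Σ (x_i·y_{i+1} − x_{i+1}·y_i), indices taken mod 6.
Cross-terms: -30, -36, -52, -50, -135, -180  ⇒  Σ = -483
Area = |Σ|/2 = 241.5.
Hole:
Apply the surveyor's formula: 2A = Σ (x_i·y_{i+1} − x_{i+1}·y_i), indices taken mod 4.
Σ = (8) + (-11) + (-6) + (18) = 9
Area = |Σ|/2 = 4.5.
Net area = 241.5 − 4.5 = 237.

237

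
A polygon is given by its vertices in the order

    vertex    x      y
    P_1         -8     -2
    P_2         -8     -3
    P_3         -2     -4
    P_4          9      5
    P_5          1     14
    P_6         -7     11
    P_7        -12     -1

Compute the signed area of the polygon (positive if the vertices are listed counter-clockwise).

222.5

Apply the shoelace (surveyor's) formula: 2A = Σ (x_i·y_{i+1} − x_{i+1}·y_i), indices taken mod 7.
Σ = (8) + (26) + (26) + (121) + (109) + (139) + (16) = 445
Signed area = Σ/2 = 222.5 (positive ⇒ counter-clockwise traversal).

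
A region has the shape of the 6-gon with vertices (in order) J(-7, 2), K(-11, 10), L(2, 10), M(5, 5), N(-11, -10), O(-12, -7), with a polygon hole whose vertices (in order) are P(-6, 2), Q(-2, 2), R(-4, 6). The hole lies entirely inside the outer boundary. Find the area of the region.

Outer boundary:
Cross-terms: -48, -130, -40, 5, -43, -73  ⇒  Σ = -329
Area = |Σ|/2 = 164.5.
Hole:
Apply Gauss's area formula: 2A = Σ (x_i·y_{i+1} − x_{i+1}·y_i), indices taken mod 3.
Cross-terms: -8, -4, 28  ⇒  Σ = 16
Area = |Σ|/2 = 8.
Net area = 164.5 − 8 = 156.5.

156.5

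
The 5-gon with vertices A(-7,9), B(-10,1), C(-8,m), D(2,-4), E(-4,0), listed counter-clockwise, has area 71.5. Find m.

Write out the shoelace sum; only the two edges meeting at C involve m:
2·Area = [((-10)·m − (-8)·1) + ((-8)·(-4) − 2·m)] + 31
       = -12·m + 71 = 143
⇒ m = -6.

-6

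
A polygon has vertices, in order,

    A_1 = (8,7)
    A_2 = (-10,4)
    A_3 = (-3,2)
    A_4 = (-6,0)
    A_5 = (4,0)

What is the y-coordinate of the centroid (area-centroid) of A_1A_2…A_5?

Apply the shoelace (surveyor's) formula. First the cross-terms c_i = x_i·y_{i+1} − x_{i+1}·y_i:
  102, -8, 12, 0, 28  ⇒  2A = 134, A = 67.
Then Σ (y_i + y_{i+1})·c_i = 1294, so ȳ = 1294 / (6·67) = 647/201.

647/201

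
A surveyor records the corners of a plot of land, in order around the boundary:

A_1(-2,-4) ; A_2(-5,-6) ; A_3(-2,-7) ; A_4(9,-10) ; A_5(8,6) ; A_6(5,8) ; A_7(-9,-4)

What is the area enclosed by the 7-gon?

Apply Gauss's area formula: 2A = Σ (x_i·y_{i+1} − x_{i+1}·y_i), indices taken mod 7.
Σ = (-8) + (23) + (83) + (134) + (34) + (52) + (28) = 346
Area = |Σ|/2 = 173.

173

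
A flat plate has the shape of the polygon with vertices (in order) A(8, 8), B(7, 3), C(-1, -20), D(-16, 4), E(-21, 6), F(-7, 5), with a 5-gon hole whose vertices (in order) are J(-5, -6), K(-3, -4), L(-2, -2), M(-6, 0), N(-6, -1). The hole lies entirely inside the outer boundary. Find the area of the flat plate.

Outer boundary:
Apply the shoelace (surveyor's) formula: 2A = Σ (x_i·y_{i+1} − x_{i+1}·y_i), indices taken mod 6.
Σ = (-32) + (-137) + (-324) + (-12) + (-63) + (-96) = -664
Area = |Σ|/2 = 332.
Hole:
Apply the surveyor's formula: 2A = Σ (x_i·y_{i+1} − x_{i+1}·y_i), indices taken mod 5.
Σ = (2) + (-2) + (-12) + (6) + (31) = 25
Area = |Σ|/2 = 12.5.
Net area = 332 − 12.5 = 319.5.

319.5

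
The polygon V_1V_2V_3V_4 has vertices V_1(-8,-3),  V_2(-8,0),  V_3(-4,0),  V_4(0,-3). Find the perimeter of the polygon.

20

|V_1V_2| = √((0)² + (3)²) = √9 = 3
|V_2V_3| = √((4)² + (0)²) = √16 = 4
|V_3V_4| = √((4)² + (-3)²) = √25 = 5
|V_4V_1| = √((-8)² + (0)²) = √64 = 8
Perimeter = 3 + 4 + 5 + 8 = 20.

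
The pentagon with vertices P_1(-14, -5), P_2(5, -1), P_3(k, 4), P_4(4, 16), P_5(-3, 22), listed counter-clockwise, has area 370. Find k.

14

The doubled signed area Σ (x_i y_{i+1} − x_{i+1} y_i) is linear in k.
With k=0 it equals 502; the coefficient of k is 17 (from the two edges through P_3).
So 17·k + 502 = 2·370 = 740 ⇒ k = 14.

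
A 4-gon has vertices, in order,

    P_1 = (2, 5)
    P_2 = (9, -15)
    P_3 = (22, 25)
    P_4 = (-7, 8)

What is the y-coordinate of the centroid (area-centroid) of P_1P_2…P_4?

Apply the surveyor's formula. First the cross-terms c_i = x_i·y_{i+1} − x_{i+1}·y_i:
  -75, 555, 351, -51  ⇒  2A = 780, A = 390.
Then Σ (y_i + y_{i+1})·c_i = 17220, so ȳ = 17220 / (6·390) = 287/39.

287/39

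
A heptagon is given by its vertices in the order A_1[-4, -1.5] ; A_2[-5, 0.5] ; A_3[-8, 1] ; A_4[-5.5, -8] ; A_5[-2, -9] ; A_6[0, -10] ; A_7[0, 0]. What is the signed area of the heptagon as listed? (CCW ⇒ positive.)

Apply Gauss's area formula: 2A = Σ (x_i·y_{i+1} − x_{i+1}·y_i), indices taken mod 7.
Σ = (-9.5) + (-1) + (69.5) + (33.5) + (20) + (0) + (0) = 112.5
Signed area = Σ/2 = 56.25 (positive ⇒ counter-clockwise traversal).

56.25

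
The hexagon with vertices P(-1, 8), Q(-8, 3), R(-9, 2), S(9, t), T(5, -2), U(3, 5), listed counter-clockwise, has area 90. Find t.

-6

Write out the shoelace sum; only the two edges meeting at S involve t:
2·Area = [((-9)·t − 9·2) + (9·(-2) − 5·t)] + 132
       = -14·t + 96 = 180
⇒ t = -6.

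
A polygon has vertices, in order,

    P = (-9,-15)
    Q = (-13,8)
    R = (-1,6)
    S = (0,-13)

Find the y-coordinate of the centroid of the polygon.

-194/63

Apply the surveyor's formula. First the cross-terms c_i = x_i·y_{i+1} − x_{i+1}·y_i:
  -267, -70, 13, -117  ⇒  2A = -441, A = -220.5.
Then Σ (y_i + y_{i+1})·c_i = 4074, so ȳ = 4074 / (6·(-220.5)) = -194/63.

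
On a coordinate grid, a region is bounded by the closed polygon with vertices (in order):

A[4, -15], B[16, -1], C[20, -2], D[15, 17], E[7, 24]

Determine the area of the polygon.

Σ = (236) + (-12) + (370) + (241) + (-201) = 634
Area = |Σ|/2 = 317.

317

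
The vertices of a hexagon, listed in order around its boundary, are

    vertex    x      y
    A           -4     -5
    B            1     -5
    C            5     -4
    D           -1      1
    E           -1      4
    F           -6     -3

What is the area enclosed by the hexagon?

44.5

Apply Gauss's area formula: 2A = Σ (x_i·y_{i+1} − x_{i+1}·y_i), indices taken mod 6.
Σ = (25) + (21) + (1) + (-3) + (27) + (18) = 89
Area = |Σ|/2 = 44.5.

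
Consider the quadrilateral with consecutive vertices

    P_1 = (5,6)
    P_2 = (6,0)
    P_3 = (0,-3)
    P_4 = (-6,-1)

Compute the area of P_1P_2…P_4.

Apply Gauss's area formula: 2A = Σ (x_i·y_{i+1} − x_{i+1}·y_i), indices taken mod 4.
Σ = (-36) + (-18) + (-18) + (-31) = -103
Area = |Σ|/2 = 51.5.

51.5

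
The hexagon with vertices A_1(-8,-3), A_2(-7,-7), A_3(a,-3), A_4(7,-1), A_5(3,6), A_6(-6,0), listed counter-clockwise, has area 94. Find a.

2

Write out the shoelace sum; only the two edges meeting at A_3 involve a:
2·Area = [((-7)·(-3) − a·(-7)) + (a·(-1) − 7·(-3))] + 134
       = 6·a + 176 = 188
⇒ a = 2.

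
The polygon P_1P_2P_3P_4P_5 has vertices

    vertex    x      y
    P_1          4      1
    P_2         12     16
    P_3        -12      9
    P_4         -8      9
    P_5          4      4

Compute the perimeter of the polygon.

62

|P_1P_2| = √((8)² + (15)²) = √289 = 17
|P_2P_3| = √((-24)² + (-7)²) = √625 = 25
|P_3P_4| = √((4)² + (0)²) = √16 = 4
|P_4P_5| = √((12)² + (-5)²) = √169 = 13
|P_5P_1| = √((0)² + (-3)²) = √9 = 3
Perimeter = 17 + 25 + 4 + 13 + 3 = 62.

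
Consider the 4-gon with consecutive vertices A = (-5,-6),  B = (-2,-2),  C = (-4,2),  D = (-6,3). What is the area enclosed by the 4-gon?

18.5

Apply the shoelace formula: 2A = Σ (x_i·y_{i+1} − x_{i+1}·y_i), indices taken mod 4.
Cross-terms: -2, -12, 0, 51  ⇒  Σ = 37
Area = |Σ|/2 = 18.5.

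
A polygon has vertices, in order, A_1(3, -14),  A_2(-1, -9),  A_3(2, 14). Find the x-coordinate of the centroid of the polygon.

4/3

Apply the shoelace (surveyor's) formula. First the cross-terms c_i = x_i·y_{i+1} − x_{i+1}·y_i:
  -41, 4, -70  ⇒  2A = -107, A = -53.5.
Then Σ (x_i + x_{i+1})·c_i = -428, so x̄ = -428 / (6·(-53.5)) = 4/3.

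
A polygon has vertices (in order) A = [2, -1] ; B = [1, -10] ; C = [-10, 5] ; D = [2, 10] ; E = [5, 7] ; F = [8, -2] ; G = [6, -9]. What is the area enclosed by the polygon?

Cross-terms: -19, -95, -110, -36, -66, -60, 12  ⇒  Σ = -374
Area = |Σ|/2 = 187.

187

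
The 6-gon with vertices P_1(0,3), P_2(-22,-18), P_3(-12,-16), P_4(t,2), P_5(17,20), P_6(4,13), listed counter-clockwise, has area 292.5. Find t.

8

Write out the shoelace sum; only the two edges meeting at P_4 involve t:
2·Area = [((-12)·2 − t·(-16)) + (t·20 − 17·2)] + 355
       = 36·t + 297 = 585
⇒ t = 8.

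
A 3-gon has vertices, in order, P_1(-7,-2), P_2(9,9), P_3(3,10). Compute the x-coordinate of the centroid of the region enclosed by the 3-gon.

Apply the surveyor's formula. First the cross-terms c_i = x_i·y_{i+1} − x_{i+1}·y_i:
  -45, 63, 64  ⇒  2A = 82, A = 41.
Then Σ (x_i + x_{i+1})·c_i = 410, so x̄ = 410 / (6·41) = 5/3.

5/3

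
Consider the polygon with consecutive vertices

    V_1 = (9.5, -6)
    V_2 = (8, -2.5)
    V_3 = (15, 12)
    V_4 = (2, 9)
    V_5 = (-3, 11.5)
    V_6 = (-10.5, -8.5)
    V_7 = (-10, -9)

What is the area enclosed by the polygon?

310

Σ = (24.25) + (133.5) + (111) + (50) + (146.25) + (9.5) + (145.5) = 620
Area = |Σ|/2 = 310.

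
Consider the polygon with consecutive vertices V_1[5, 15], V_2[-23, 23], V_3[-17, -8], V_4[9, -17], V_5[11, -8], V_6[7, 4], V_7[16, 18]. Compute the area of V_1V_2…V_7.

911.5

Apply the shoelace formula: 2A = Σ (x_i·y_{i+1} − x_{i+1}·y_i), indices taken mod 7.
Cross-terms: 460, 575, 361, 115, 100, 62, 150  ⇒  Σ = 1823
Area = |Σ|/2 = 911.5.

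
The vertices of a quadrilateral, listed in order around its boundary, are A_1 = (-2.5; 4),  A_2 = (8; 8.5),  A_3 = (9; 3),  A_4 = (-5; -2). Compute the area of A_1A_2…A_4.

66.875

Apply Gauss's area formula: 2A = Σ (x_i·y_{i+1} − x_{i+1}·y_i), indices taken mod 4.
A_1→A_2: (-2.5)(8.5) − (8)(4) = -53.25
A_2→A_3: (8)(3) − (9)(8.5) = -52.5
A_3→A_4: (9)(-2) − (-5)(3) = -3
A_4→A_1: (-5)(4) − (-2.5)(-2) = -25
Σ = -133.75
Area = |Σ|/2 = 66.875.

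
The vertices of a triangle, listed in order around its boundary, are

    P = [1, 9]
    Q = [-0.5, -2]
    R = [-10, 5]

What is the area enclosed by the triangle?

57.5

Σ = (2.5) + (-22.5) + (-95) = -115
Area = |Σ|/2 = 57.5.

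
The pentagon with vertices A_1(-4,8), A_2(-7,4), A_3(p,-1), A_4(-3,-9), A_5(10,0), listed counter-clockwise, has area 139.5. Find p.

The doubled signed area Σ (x_i y_{i+1} − x_{i+1} y_i) is linear in p.
With p=0 it equals 214; the coefficient of p is -13 (from the two edges through A_3).
So -13·p + 214 = 2·139.5 = 279 ⇒ p = -5.

-5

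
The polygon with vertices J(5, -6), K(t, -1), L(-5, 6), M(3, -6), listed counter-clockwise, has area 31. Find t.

Write out the shoelace sum; only the two edges meeting at K involve t:
2·Area = [(5·(-1) − t·(-6)) + (t·6 − (-5)·(-1))] + 24
       = 12·t + 14 = 62
⇒ t = 4.

4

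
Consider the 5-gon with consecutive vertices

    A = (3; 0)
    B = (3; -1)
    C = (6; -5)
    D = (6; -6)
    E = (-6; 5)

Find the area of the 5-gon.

19.5

Apply the shoelace (surveyor's) formula: 2A = Σ (x_i·y_{i+1} − x_{i+1}·y_i), indices taken mod 5.
Cross-terms: -3, -9, -6, -6, -15  ⇒  Σ = -39
Area = |Σ|/2 = 19.5.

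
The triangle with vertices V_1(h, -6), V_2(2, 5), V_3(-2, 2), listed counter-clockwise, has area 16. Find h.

-2

Write out the shoelace sum; only the two edges meeting at V_1 involve h:
2·Area = [((-2)·(-6) − h·2) + (h·5 − 2·(-6))] + 14
       = 3·h + 38 = 32
⇒ h = -2.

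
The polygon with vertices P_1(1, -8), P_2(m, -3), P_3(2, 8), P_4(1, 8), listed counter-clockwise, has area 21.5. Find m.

3

Write out the shoelace sum; only the two edges meeting at P_2 involve m:
2·Area = [(1·(-3) − m·(-8)) + (m·8 − 2·(-3))] + -8
       = 16·m + -5 = 43
⇒ m = 3.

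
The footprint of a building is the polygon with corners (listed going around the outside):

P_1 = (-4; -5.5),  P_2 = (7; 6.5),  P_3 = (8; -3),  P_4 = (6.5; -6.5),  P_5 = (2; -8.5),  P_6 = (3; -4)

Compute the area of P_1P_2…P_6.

Apply the surveyor's formula: 2A = Σ (x_i·y_{i+1} − x_{i+1}·y_i), indices taken mod 6.
P_1→P_2: (-4)(6.5) − (7)(-5.5) = 12.5
P_2→P_3: (7)(-3) − (8)(6.5) = -73
P_3→P_4: (8)(-6.5) − (6.5)(-3) = -32.5
P_4→P_5: (6.5)(-8.5) − (2)(-6.5) = -42.25
P_5→P_6: (2)(-4) − (3)(-8.5) = 17.5
P_6→P_1: (3)(-5.5) − (-4)(-4) = -32.5
Σ = -150.25
Area = |Σ|/2 = 75.125.

75.125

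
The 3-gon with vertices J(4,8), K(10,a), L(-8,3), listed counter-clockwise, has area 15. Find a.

Write out the shoelace sum; only the two edges meeting at K involve a:
2·Area = [(4·a − 10·8) + (10·3 − (-8)·a)] + -76
       = 12·a + -126 = 30
⇒ a = 13.

13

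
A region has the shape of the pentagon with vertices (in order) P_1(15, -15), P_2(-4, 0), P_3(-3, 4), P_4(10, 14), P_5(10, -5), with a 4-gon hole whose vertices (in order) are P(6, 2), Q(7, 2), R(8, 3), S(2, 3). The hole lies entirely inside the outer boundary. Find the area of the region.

Outer boundary:
Σ = (-60) + (-16) + (-82) + (-190) + (-75) = -423
Area = |Σ|/2 = 211.5.
Hole:
Cross-terms: -2, 5, 18, -14  ⇒  Σ = 7
Area = |Σ|/2 = 3.5.
Net area = 211.5 − 3.5 = 208.

208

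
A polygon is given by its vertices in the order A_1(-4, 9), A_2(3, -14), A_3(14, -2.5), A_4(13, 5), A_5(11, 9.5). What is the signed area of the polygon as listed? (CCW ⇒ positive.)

Apply Gauss's area formula: 2A = Σ (x_i·y_{i+1} − x_{i+1}·y_i), indices taken mod 5.
Σ = (29) + (188.5) + (102.5) + (68.5) + (137) = 525.5
Signed area = Σ/2 = 262.75 (positive ⇒ counter-clockwise traversal).

262.75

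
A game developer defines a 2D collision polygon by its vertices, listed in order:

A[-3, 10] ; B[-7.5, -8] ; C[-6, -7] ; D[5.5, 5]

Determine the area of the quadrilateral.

91

Apply Gauss's area formula: 2A = Σ (x_i·y_{i+1} − x_{i+1}·y_i), indices taken mod 4.
Cross-terms: 99, 4.5, 8.5, 70  ⇒  Σ = 182
Area = |Σ|/2 = 91.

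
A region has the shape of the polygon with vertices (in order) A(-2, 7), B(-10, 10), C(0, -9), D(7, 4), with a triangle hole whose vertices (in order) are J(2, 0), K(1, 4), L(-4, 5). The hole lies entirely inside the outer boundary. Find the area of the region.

Outer boundary:
Apply Gauss's area formula: 2A = Σ (x_i·y_{i+1} − x_{i+1}·y_i), indices taken mod 4.
A→B: (-2)(10) − (-10)(7) = 50
B→C: (-10)(-9) − (0)(10) = 90
C→D: (0)(4) − (7)(-9) = 63
D→A: (7)(7) − (-2)(4) = 57
Σ = 260
Area = |Σ|/2 = 130.
Hole:
Σ = (8) + (21) + (-10) = 19
Area = |Σ|/2 = 9.5.
Net area = 130 − 9.5 = 120.5.

120.5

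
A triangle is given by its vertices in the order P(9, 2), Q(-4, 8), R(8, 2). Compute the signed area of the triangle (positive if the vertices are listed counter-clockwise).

3

Apply the shoelace (surveyor's) formula: 2A = Σ (x_i·y_{i+1} − x_{i+1}·y_i), indices taken mod 3.
P→Q: (9)(8) − (-4)(2) = 80
Q→R: (-4)(2) − (8)(8) = -72
R→P: (8)(2) − (9)(2) = -2
Σ = 6
Signed area = Σ/2 = 3 (positive ⇒ counter-clockwise traversal).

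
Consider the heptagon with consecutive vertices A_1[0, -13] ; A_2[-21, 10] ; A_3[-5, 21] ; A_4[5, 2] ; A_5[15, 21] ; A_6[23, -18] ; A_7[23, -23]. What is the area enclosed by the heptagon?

935.5

Cross-terms: -273, -391, -115, 75, -753, -115, -299  ⇒  Σ = -1871
Area = |Σ|/2 = 935.5.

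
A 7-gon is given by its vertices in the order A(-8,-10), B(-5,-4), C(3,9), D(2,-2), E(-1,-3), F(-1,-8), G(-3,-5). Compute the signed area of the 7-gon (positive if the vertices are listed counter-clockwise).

-53.5

Apply Gauss's area formula: 2A = Σ (x_i·y_{i+1} − x_{i+1}·y_i), indices taken mod 7.
Cross-terms: -18, -33, -24, -8, 5, -19, -10  ⇒  Σ = -107
Signed area = Σ/2 = -53.5 (negative ⇒ clockwise traversal).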